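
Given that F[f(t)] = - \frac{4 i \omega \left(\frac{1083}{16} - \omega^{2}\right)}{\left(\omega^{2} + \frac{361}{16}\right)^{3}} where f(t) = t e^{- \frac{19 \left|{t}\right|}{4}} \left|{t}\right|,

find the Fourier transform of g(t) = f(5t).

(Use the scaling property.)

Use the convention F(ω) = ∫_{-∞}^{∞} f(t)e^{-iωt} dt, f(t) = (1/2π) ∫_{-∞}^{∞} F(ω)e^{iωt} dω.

F[g](ω) = \frac{25600 i \omega \left(16 \omega^{2} - 27075\right)}{\left(16 \omega^{2} + 9025\right)^{3}}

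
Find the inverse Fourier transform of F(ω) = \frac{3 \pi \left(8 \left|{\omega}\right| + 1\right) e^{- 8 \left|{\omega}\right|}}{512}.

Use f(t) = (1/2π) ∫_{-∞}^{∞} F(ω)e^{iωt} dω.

f(t) = \frac{6}{\left(t^{2} + 64\right)^{2}}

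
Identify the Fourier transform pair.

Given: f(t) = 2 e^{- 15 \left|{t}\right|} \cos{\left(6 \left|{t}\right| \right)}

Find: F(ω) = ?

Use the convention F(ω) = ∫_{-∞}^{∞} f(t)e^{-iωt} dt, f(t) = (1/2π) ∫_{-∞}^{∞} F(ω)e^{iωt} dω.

F(ω) = \frac{60 \left(\omega^{2} + 261\right)}{\omega^{4} + 378 \omega^{2} + 68121}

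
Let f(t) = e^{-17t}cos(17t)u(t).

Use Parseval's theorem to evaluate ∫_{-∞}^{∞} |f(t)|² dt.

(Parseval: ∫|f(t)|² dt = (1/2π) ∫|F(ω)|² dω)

∫|f(t)|² dt = \frac{3}{136}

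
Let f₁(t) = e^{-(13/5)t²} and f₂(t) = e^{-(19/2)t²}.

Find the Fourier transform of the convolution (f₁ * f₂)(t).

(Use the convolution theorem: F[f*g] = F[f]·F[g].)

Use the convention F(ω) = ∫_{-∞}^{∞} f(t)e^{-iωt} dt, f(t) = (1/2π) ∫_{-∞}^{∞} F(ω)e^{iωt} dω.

F[f₁*f₂](ω) = \frac{\sqrt{2470} \pi e^{- \frac{121 \omega^{2}}{988}}}{247}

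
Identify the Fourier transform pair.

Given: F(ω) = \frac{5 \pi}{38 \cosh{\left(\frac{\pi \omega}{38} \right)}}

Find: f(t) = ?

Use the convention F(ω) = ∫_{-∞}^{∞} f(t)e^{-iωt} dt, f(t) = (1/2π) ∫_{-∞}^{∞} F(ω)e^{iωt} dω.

f(t) = \frac{5}{e^{19 t} + e^{- 19 t}}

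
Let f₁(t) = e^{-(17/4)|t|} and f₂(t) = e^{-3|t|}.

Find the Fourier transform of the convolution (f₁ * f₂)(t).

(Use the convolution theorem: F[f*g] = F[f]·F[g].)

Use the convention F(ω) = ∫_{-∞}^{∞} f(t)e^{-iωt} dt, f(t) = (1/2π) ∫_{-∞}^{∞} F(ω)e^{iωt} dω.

F[f₁*f₂](ω) = \frac{816}{\left(\omega^{2} + 9\right) \left(16 \omega^{2} + 289\right)}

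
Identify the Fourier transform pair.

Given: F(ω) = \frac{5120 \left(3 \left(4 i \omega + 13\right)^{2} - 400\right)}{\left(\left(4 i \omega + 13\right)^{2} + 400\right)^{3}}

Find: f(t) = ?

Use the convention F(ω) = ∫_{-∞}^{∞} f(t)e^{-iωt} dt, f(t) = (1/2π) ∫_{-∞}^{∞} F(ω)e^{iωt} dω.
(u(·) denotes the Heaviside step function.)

f(t) = 2 t^{2} e^{- \frac{13 t}{4}} \sin{\left(5 t \right)} u\left(t\right)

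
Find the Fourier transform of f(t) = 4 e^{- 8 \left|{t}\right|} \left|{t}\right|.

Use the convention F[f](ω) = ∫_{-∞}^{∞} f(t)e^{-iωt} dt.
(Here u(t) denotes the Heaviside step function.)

F(ω) = \frac{8 \left(64 - \omega^{2}\right)}{\left(\omega^{2} + 64\right)^{2}}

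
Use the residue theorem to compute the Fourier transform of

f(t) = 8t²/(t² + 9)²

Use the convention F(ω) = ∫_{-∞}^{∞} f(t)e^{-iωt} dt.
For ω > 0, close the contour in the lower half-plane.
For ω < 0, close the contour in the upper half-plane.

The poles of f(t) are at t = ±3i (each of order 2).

Let g(z) = f(z)e^{-iωz}; for large |z| the factor e^{-iωz} decays in the lower half-plane when ω > 0 and in the upper half-plane when ω < 0.

Case ω > 0 (lower half-plane, clockwise contour ⇒ F(ω) = -2πi·ΣRes):
  Res_{z = - 3 i} g(z) = i \left(\frac{2}{3} - 2 \omega\right) e^{- 3 \omega} (pole of order 2)
  F(ω) = -2πi·ΣRes = \frac{4 \pi \left(1 - 3 \omega\right) e^{- 3 \omega}}{3}

Case ω < 0 (upper half-plane, counterclockwise contour ⇒ F(ω) = +2πi·ΣRes):
  Res_{z = 3 i} g(z) = i \left(- 2 \omega - \frac{2}{3}\right) e^{3 \omega} (pole of order 2)
  F(ω) = 2πi·ΣRes = \frac{4 \pi \left(3 \omega + 1\right) e^{3 \omega}}{3}

Both cases combine into a single formula in |ω|:

F(ω) = \frac{4 \pi \left(1 - 3 \left|{\omega}\right|\right) e^{- 3 \left|{\omega}\right|}}{3}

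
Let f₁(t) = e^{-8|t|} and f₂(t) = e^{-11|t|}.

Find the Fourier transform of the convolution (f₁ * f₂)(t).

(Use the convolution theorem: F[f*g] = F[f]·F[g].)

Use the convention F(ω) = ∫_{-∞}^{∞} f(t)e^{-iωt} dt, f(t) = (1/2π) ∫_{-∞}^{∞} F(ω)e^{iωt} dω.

F[f₁*f₂](ω) = \frac{352}{\left(\omega^{2} + 64\right) \left(\omega^{2} + 121\right)}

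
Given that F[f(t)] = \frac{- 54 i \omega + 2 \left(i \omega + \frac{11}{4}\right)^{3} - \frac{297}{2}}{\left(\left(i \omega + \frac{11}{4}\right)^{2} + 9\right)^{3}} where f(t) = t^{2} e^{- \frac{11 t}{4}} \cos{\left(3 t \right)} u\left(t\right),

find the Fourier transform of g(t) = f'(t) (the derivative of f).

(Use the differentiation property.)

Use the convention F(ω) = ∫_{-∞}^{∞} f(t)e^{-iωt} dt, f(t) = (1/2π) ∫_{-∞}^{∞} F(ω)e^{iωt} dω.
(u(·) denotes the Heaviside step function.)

F[g](ω) = - \frac{128 i \omega \left(1728 i \omega - \left(4 i \omega + 11\right)^{3} + 4752\right)}{\left(\left(4 i \omega + 11\right)^{2} + 144\right)^{3}}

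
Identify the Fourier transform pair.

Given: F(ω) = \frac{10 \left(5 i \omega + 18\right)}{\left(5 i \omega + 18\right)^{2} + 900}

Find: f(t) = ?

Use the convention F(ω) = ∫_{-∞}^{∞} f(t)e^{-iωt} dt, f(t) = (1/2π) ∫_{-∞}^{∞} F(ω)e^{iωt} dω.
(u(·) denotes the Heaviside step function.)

f(t) = 2 e^{- \frac{18 t}{5}} \cos{\left(6 t \right)} u\left(t\right)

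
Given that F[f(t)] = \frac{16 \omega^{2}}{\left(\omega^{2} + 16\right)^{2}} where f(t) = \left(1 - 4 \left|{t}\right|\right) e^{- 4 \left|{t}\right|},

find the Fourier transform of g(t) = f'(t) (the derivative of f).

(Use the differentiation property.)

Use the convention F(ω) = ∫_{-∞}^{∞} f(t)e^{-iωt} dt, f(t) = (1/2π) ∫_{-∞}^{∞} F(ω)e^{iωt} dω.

F[g](ω) = \frac{16 i \omega^{3}}{\left(\omega^{2} + 16\right)^{2}}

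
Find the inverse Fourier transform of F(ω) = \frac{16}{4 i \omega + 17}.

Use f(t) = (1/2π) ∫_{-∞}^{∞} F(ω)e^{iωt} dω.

f(t) = 4 e^{- \frac{17 t}{4}} u\left(t\right)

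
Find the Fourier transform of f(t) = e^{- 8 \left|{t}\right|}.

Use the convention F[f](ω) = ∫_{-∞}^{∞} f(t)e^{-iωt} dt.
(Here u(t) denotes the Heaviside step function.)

F(ω) = \frac{16}{\omega^{2} + 64}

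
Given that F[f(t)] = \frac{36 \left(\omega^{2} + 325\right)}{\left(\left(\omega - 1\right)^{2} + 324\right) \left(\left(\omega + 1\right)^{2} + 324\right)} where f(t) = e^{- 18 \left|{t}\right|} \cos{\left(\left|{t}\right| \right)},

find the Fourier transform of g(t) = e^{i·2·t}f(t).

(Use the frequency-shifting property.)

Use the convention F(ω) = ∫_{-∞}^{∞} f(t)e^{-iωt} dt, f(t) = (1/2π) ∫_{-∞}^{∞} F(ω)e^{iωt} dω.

F[g](ω) = \frac{36 \left(\left(\omega - 2\right)^{2} + 325\right)}{\left(\left(\omega - 3\right)^{2} + 324\right) \left(\left(\omega - 1\right)^{2} + 324\right)}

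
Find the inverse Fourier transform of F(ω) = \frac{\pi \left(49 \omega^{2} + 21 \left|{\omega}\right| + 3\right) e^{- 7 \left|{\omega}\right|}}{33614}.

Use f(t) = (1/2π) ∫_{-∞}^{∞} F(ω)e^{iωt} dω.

f(t) = \frac{4}{\left(t^{2} + 49\right)^{3}}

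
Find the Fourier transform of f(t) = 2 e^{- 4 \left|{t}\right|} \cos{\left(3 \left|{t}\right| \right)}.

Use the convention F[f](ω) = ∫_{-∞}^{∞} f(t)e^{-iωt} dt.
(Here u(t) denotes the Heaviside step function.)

F(ω) = \frac{16 \left(\omega^{2} + 25\right)}{\omega^{4} + 14 \omega^{2} + 625}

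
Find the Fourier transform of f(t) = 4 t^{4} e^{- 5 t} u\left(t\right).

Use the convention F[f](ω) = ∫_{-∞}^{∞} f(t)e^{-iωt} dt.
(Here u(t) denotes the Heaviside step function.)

F(ω) = \frac{96}{\left(i \omega + 5\right)^{5}}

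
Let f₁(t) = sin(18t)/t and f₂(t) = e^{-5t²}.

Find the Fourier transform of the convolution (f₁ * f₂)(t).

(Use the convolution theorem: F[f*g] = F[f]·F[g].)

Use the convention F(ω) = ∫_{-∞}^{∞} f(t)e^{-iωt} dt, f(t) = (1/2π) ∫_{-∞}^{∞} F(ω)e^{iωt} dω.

F[f₁*f₂](ω) = \begin{cases} \frac{\sqrt{5} \pi^{\frac{3}{2}} e^{- \frac{\omega^{2}}{20}}}{5} & \text{for}\: \omega > -18 \wedge \omega < 18 \\0 & \text{otherwise} \end{cases}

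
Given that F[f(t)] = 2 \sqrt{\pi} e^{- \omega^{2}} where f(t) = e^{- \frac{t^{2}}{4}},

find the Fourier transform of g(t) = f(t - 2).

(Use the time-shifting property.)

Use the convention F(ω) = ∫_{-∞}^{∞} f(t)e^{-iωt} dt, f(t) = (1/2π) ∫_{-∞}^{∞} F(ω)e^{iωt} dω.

F[g](ω) = 2 \sqrt{\pi} e^{- \omega \left(\omega + 2 i\right)}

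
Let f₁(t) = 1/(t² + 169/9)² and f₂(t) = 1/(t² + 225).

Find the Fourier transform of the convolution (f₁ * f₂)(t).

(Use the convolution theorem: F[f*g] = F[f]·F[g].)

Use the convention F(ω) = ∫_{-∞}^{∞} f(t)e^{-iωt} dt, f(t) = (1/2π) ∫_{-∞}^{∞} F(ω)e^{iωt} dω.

F[f₁*f₂](ω) = \frac{3 \pi^{2} \left(13 \left|{\omega}\right| + 3\right) e^{- \frac{58 \left|{\omega}\right|}{3}}}{21970}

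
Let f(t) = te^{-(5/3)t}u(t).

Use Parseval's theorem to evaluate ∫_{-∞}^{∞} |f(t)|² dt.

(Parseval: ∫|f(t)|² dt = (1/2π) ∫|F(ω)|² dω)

∫|f(t)|² dt = \frac{27}{500}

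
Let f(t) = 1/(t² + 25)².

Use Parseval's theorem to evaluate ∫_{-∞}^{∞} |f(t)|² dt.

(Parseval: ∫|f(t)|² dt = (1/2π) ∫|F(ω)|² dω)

∫|f(t)|² dt = \frac{\pi}{250000}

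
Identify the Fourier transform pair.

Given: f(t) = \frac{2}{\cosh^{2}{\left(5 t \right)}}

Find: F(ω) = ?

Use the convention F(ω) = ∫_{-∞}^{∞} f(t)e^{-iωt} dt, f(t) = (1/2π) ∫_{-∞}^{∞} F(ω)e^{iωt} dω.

F(ω) = \frac{2 \pi \omega}{25 \sinh{\left(\frac{\pi \omega}{10} \right)}}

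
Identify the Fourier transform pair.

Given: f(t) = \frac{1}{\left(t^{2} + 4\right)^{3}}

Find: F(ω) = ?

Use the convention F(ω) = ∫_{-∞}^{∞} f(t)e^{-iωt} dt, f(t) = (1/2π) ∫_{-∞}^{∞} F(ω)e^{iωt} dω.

F(ω) = \frac{\pi \left(4 \omega^{2} + 6 \left|{\omega}\right| + 3\right) e^{- 2 \left|{\omega}\right|}}{256}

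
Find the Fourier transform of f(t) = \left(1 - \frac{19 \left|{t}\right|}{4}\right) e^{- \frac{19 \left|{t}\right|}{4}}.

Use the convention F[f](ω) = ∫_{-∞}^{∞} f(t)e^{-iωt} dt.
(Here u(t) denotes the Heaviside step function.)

F(ω) = \frac{4864 \omega^{2}}{\left(16 \omega^{2} + 361\right)^{2}}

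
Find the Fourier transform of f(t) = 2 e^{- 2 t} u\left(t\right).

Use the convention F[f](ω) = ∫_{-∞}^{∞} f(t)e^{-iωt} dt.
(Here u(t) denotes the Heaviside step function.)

F(ω) = \frac{2}{i \omega + 2}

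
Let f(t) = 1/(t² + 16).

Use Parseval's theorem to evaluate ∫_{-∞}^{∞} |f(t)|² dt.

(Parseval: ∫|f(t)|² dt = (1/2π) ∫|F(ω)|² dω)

∫|f(t)|² dt = \frac{\pi}{128}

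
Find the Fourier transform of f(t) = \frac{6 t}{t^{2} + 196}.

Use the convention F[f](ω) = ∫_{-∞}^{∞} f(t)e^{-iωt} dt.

F(ω) = - 6 i \pi e^{- 14 \left|{\omega}\right|} \operatorname{sign}{\left(\omega \right)}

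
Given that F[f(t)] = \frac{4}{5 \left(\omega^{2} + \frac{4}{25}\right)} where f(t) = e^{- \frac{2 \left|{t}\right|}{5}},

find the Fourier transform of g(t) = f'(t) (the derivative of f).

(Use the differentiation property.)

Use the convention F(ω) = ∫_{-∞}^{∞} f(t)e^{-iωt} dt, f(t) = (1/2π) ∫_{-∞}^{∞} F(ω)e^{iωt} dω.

F[g](ω) = \frac{20 i \omega}{25 \omega^{2} + 4}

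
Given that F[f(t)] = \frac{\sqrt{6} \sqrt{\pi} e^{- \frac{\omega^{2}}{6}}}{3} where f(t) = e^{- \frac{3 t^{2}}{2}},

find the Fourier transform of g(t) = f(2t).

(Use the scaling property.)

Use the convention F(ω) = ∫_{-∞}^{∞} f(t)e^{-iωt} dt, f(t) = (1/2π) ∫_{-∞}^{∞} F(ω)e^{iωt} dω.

F[g](ω) = \frac{\sqrt{6} \sqrt{\pi} e^{- \frac{\omega^{2}}{24}}}{6}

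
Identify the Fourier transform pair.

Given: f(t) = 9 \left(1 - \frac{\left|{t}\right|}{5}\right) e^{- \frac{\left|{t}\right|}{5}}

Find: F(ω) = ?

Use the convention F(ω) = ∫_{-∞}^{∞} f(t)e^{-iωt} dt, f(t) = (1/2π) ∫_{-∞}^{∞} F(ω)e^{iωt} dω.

F(ω) = \frac{4500 \omega^{2}}{\left(25 \omega^{2} + 1\right)^{2}}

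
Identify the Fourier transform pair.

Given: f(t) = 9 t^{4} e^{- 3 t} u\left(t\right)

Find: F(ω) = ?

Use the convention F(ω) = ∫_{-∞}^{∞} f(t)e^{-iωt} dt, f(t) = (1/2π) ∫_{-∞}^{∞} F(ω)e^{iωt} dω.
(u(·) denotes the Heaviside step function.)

F(ω) = \frac{216}{\left(i \omega + 3\right)^{5}}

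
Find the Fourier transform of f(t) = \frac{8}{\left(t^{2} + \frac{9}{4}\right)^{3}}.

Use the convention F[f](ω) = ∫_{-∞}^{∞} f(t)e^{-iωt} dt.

F(ω) = \frac{8 \pi \left(3 \omega^{2} + 6 \left|{\omega}\right| + 4\right) e^{- \frac{3 \left|{\omega}\right|}{2}}}{81}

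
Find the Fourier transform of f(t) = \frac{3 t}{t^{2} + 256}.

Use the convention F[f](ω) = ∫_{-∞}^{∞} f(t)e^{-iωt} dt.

F(ω) = - 3 i \pi e^{- 16 \left|{\omega}\right|} \operatorname{sign}{\left(\omega \right)}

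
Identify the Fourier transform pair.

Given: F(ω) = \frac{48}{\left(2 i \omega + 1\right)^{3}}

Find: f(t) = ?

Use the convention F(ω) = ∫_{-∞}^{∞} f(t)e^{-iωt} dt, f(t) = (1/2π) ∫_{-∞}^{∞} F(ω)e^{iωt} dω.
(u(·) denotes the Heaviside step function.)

f(t) = 3 t^{2} e^{- \frac{t}{2}} u\left(t\right)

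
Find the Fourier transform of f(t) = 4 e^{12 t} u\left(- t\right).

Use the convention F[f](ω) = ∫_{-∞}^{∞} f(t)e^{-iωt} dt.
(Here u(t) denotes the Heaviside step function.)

F(ω) = - \frac{4}{i \omega - 12}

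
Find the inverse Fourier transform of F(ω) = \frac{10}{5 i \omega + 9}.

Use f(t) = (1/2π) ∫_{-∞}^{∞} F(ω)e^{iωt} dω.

f(t) = 2 e^{- \frac{9 t}{5}} u\left(t\right)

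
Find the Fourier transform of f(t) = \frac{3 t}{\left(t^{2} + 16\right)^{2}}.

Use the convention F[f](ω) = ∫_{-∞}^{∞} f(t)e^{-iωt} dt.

F(ω) = - \frac{3 i \pi \omega e^{- 4 \left|{\omega}\right|}}{8}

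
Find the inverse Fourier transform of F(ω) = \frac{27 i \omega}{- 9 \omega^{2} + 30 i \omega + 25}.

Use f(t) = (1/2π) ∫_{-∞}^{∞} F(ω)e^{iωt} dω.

f(t) = 3 \left(1 - \frac{5 t}{3}\right) e^{- \frac{5 t}{3}} u\left(t\right)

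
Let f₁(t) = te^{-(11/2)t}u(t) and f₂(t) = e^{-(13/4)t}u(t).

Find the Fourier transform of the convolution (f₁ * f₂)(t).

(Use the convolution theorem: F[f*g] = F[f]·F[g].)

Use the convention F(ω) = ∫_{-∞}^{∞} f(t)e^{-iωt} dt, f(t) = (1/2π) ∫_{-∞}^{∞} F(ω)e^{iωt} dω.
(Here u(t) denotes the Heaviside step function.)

F[f₁*f₂](ω) = \frac{16}{\left(2 i \omega + 11\right)^{2} \left(4 i \omega + 13\right)}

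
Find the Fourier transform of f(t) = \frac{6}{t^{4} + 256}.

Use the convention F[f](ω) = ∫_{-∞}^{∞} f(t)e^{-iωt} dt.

F(ω) = \frac{3 \pi e^{- 2 \sqrt{2} \left|{\omega}\right|} \sin{\left(2 \sqrt{2} \left|{\omega}\right| + \frac{\pi}{4} \right)}}{32}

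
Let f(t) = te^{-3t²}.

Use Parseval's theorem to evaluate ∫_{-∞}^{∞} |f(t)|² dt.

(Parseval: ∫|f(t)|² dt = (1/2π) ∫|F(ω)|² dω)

∫|f(t)|² dt = \frac{\sqrt{6} \sqrt{\pi}}{72}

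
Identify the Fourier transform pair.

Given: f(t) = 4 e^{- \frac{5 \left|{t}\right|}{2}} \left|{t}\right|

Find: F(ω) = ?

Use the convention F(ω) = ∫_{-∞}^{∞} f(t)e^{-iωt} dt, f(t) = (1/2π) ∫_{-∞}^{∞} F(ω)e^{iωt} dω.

F(ω) = \frac{32 \left(25 - 4 \omega^{2}\right)}{\left(4 \omega^{2} + 25\right)^{2}}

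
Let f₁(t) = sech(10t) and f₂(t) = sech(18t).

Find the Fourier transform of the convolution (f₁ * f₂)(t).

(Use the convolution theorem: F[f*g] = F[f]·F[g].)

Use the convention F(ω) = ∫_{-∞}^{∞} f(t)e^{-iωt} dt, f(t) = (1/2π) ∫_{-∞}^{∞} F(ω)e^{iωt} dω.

F[f₁*f₂](ω) = \frac{\pi^{2}}{180 \cosh{\left(\frac{\pi \omega}{36} \right)} \cosh{\left(\frac{\pi \omega}{20} \right)}}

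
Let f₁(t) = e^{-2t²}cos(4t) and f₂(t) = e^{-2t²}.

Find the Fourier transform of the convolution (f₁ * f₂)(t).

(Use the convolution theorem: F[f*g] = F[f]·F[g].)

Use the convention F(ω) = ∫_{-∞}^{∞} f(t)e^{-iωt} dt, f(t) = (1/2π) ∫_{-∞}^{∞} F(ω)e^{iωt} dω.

F[f₁*f₂](ω) = \frac{\pi e^{- \frac{\omega^{2}}{4} - 2} \cosh{\left(\omega \right)}}{2}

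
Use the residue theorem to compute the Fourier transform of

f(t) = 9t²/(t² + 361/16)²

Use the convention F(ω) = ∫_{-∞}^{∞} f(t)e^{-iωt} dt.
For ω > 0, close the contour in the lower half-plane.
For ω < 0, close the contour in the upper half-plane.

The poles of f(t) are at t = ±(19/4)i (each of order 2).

Let g(z) = f(z)e^{-iωz}; for large |z| the factor e^{-iωz} decays in the lower half-plane when ω > 0 and in the upper half-plane when ω < 0.

Case ω > 0 (lower half-plane, clockwise contour ⇒ F(ω) = -2πi·ΣRes):
  Res_{z = - \frac{19 i}{4}} g(z) = \frac{9 i \left(4 - 19 \omega\right) e^{- \frac{19 \omega}{4}}}{76} (pole of order 2)
  F(ω) = -2πi·ΣRes = \frac{9 \pi \left(4 - 19 \omega\right) e^{- \frac{19 \omega}{4}}}{38}

Case ω < 0 (upper half-plane, counterclockwise contour ⇒ F(ω) = +2πi·ΣRes):
  Res_{z = \frac{19 i}{4}} g(z) = \frac{9 i \left(- 19 \omega - 4\right) e^{\frac{19 \omega}{4}}}{76} (pole of order 2)
  F(ω) = 2πi·ΣRes = \frac{9 \pi \left(19 \omega + 4\right) e^{\frac{19 \omega}{4}}}{38}

Both cases combine into a single formula in |ω|:

F(ω) = \frac{9 \pi \left(4 - 19 \left|{\omega}\right|\right) e^{- \frac{19 \left|{\omega}\right|}{4}}}{38}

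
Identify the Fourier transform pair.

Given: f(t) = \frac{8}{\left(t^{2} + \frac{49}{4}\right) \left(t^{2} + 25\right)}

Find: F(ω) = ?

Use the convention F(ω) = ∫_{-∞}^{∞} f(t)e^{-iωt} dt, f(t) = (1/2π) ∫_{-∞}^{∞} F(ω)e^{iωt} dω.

F(ω) = - \frac{32 \pi e^{- 5 \left|{\omega}\right|}}{255} + \frac{64 \pi e^{- \frac{7 \left|{\omega}\right|}{2}}}{357}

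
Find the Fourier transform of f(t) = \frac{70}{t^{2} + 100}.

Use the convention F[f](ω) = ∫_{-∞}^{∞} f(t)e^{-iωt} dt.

F(ω) = 7 \pi e^{- 10 \left|{\omega}\right|}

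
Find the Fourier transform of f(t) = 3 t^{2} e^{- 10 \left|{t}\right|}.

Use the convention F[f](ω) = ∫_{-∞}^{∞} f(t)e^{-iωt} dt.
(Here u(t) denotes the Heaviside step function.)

F(ω) = \frac{120 \left(100 - 3 \omega^{2}\right)}{\left(\omega^{2} + 100\right)^{3}}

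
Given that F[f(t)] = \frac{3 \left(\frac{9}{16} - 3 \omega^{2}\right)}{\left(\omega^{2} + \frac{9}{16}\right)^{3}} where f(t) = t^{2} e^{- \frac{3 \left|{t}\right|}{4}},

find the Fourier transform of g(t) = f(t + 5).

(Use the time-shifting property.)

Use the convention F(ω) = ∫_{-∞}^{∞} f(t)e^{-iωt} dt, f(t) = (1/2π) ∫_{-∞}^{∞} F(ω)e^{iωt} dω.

F[g](ω) = \frac{\left(6912 - 36864 \omega^{2}\right) e^{5 i \omega}}{\left(16 \omega^{2} + 9\right)^{3}}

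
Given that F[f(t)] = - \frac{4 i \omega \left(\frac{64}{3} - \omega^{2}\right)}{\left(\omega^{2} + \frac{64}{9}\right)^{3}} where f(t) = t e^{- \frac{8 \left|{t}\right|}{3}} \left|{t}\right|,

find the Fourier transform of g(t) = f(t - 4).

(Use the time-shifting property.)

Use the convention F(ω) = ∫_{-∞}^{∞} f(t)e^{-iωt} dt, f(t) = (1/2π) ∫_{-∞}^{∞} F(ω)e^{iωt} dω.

F[g](ω) = \frac{972 i \omega \left(3 \omega^{2} - 64\right) e^{- 4 i \omega}}{\left(9 \omega^{2} + 64\right)^{3}}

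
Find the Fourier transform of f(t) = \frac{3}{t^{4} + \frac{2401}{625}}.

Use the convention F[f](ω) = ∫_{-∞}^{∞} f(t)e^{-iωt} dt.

F(ω) = \frac{375 \pi e^{- \frac{7 \sqrt{2} \left|{\omega}\right|}{10}} \sin{\left(\frac{7 \sqrt{2} \left|{\omega}\right|}{10} + \frac{\pi}{4} \right)}}{343}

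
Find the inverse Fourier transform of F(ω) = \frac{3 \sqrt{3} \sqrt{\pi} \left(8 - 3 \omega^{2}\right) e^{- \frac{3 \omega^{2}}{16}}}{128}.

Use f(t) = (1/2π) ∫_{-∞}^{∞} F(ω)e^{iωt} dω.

f(t) = t^{2} e^{- \frac{4 t^{2}}{3}}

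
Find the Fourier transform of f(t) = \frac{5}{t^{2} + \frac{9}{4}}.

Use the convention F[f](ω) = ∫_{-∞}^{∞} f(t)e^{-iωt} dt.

F(ω) = \frac{10 \pi e^{- \frac{3 \left|{\omega}\right|}{2}}}{3}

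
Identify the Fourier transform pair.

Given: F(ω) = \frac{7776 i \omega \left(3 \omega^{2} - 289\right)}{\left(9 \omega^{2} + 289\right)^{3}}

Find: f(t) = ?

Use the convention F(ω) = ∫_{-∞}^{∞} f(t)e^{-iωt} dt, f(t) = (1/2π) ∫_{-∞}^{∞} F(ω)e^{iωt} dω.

f(t) = 8 t e^{- \frac{17 \left|{t}\right|}{3}} \left|{t}\right|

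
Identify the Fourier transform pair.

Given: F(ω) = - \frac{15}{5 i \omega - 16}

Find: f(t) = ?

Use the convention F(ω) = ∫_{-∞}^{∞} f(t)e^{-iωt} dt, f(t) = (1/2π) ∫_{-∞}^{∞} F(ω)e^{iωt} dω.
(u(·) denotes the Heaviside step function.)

f(t) = 3 e^{\frac{16 t}{5}} u\left(- t\right)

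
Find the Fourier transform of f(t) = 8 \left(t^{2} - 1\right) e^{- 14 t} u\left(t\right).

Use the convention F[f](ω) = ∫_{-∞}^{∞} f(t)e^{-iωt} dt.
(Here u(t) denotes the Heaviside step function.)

F(ω) = \frac{8 \left(2 i \omega - \left(i \omega + 14\right)^{3} + 28\right)}{\left(i \omega + 14\right)^{4}}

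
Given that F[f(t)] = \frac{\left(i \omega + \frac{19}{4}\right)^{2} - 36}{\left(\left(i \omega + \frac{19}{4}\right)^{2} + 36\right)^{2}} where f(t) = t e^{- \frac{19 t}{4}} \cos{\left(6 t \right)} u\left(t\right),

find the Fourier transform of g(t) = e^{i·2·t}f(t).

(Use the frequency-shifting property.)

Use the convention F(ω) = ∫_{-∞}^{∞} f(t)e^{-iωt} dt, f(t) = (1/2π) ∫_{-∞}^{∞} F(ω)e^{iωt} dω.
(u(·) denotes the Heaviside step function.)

F[g](ω) = \frac{16 \left(\left(4 i \left(\omega - 2\right) + 19\right)^{2} - 576\right)}{\left(\left(4 i \left(\omega - 2\right) + 19\right)^{2} + 576\right)^{2}}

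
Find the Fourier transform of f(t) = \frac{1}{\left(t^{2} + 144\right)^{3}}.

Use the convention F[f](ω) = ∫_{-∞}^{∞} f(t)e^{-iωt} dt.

F(ω) = \frac{\pi \left(48 \omega^{2} + 12 \left|{\omega}\right| + 1\right) e^{- 12 \left|{\omega}\right|}}{663552}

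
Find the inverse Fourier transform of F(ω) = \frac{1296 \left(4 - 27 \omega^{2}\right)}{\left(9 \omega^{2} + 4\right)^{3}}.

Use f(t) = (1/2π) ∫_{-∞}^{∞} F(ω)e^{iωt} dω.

f(t) = 6 t^{2} e^{- \frac{2 \left|{t}\right|}{3}}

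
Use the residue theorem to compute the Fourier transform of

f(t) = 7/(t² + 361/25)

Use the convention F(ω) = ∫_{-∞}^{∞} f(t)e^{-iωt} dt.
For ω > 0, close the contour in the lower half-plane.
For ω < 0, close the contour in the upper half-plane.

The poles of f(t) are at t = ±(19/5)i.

Let g(z) = f(z)e^{-iωz}; for large |z| the factor e^{-iωz} decays in the lower half-plane when ω > 0 and in the upper half-plane when ω < 0.

Case ω > 0 (lower half-plane, clockwise contour ⇒ F(ω) = -2πi·ΣRes):
  Res_{z = - \frac{19 i}{5}} g(z) = \frac{35 i e^{- \frac{19 \omega}{5}}}{38}
  F(ω) = -2πi·ΣRes = \frac{35 \pi e^{- \frac{19 \omega}{5}}}{19}

Case ω < 0 (upper half-plane, counterclockwise contour ⇒ F(ω) = +2πi·ΣRes):
  Res_{z = \frac{19 i}{5}} g(z) = - \frac{35 i e^{\frac{19 \omega}{5}}}{38}
  F(ω) = 2πi·ΣRes = \frac{35 \pi e^{\frac{19 \omega}{5}}}{19}

Both cases combine into a single formula in |ω|:

F(ω) = \frac{35 \pi e^{- \frac{19 \left|{\omega}\right|}{5}}}{19}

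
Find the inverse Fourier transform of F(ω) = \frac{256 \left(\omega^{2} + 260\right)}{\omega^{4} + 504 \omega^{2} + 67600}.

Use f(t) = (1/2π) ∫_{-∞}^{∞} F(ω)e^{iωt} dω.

f(t) = 8 e^{- 16 \left|{t}\right|} \cos{\left(2 \left|{t}\right| \right)}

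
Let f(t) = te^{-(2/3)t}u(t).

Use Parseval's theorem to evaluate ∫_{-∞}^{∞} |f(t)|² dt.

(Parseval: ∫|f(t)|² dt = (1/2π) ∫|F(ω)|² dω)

∫|f(t)|² dt = \frac{27}{32}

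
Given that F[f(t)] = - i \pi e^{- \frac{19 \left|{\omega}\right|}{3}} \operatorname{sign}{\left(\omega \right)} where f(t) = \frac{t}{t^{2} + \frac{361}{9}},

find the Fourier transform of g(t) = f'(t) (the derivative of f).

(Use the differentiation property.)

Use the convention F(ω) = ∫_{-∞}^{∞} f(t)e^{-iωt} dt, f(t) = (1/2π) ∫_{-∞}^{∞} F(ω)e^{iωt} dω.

F[g](ω) = \pi \omega e^{- \frac{19 \left|{\omega}\right|}{3}} \operatorname{sign}{\left(\omega \right)}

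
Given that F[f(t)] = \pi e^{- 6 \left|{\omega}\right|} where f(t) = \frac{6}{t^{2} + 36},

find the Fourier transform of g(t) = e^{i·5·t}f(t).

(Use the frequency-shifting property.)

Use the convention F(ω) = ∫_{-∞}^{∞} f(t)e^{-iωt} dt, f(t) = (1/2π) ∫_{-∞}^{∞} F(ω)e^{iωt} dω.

F[g](ω) = \pi e^{- 6 \left|{\omega - 5}\right|}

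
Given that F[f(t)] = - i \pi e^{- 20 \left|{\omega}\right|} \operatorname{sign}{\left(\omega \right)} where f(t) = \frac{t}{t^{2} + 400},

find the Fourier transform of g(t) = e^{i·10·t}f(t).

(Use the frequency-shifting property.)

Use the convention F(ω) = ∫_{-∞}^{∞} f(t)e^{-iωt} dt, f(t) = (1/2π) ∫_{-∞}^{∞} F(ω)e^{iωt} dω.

F[g](ω) = - i \pi e^{- 20 \left|{\omega - 10}\right|} \operatorname{sign}{\left(\omega - 10 \right)}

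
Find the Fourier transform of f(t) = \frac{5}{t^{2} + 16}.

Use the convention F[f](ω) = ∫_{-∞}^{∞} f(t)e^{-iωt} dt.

F(ω) = \frac{5 \pi e^{- 4 \left|{\omega}\right|}}{4}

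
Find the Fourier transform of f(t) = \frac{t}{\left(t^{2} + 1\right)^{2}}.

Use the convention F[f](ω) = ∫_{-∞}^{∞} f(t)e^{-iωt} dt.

F(ω) = - \frac{i \pi \omega e^{- \left|{\omega}\right|}}{2}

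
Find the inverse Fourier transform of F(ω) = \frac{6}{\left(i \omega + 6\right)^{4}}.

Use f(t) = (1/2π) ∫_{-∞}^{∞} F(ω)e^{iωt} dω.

f(t) = t^{3} e^{- 6 t} u\left(t\right)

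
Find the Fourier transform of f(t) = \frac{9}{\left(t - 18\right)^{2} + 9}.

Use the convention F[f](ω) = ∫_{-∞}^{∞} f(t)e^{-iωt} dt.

F(ω) = 3 \pi e^{- 18 i \omega - 3 \left|{\omega}\right|}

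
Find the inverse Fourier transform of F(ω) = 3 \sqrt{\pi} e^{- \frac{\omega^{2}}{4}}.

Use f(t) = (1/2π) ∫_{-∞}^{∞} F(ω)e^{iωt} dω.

f(t) = 3 e^{- t^{2}}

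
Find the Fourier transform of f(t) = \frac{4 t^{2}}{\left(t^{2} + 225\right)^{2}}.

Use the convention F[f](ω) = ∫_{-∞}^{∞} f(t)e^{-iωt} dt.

F(ω) = \frac{2 \pi \left(1 - 15 \left|{\omega}\right|\right) e^{- 15 \left|{\omega}\right|}}{15}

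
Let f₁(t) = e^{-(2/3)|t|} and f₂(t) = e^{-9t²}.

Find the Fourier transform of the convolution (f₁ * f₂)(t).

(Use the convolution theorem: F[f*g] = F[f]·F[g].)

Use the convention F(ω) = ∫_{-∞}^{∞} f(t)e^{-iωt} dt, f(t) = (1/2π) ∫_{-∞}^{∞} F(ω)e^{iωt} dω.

F[f₁*f₂](ω) = \frac{4 \sqrt{\pi} e^{- \frac{\omega^{2}}{36}}}{9 \omega^{2} + 4}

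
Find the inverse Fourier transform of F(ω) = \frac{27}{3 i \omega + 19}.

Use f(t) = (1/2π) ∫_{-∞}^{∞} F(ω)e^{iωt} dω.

f(t) = 9 e^{- \frac{19 t}{3}} u\left(t\right)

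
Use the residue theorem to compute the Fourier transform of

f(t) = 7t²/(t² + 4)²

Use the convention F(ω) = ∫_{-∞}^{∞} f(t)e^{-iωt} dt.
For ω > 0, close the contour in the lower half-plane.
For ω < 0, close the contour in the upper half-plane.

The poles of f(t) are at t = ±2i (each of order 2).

Let g(z) = f(z)e^{-iωz}; for large |z| the factor e^{-iωz} decays in the lower half-plane when ω > 0 and in the upper half-plane when ω < 0.

Case ω > 0 (lower half-plane, clockwise contour ⇒ F(ω) = -2πi·ΣRes):
  Res_{z = - 2 i} g(z) = \frac{7 i \left(1 - 2 \omega\right) e^{- 2 \omega}}{8} (pole of order 2)
  F(ω) = -2πi·ΣRes = \frac{7 \pi \left(1 - 2 \omega\right) e^{- 2 \omega}}{4}

Case ω < 0 (upper half-plane, counterclockwise contour ⇒ F(ω) = +2πi·ΣRes):
  Res_{z = 2 i} g(z) = \frac{7 i \left(- 2 \omega - 1\right) e^{2 \omega}}{8} (pole of order 2)
  F(ω) = 2πi·ΣRes = \frac{7 \pi \left(2 \omega + 1\right) e^{2 \omega}}{4}

Both cases combine into a single formula in |ω|:

F(ω) = \frac{7 \pi \left(1 - 2 \left|{\omega}\right|\right) e^{- 2 \left|{\omega}\right|}}{4}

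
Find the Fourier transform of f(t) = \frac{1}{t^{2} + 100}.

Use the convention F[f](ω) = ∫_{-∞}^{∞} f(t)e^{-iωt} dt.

F(ω) = \frac{\pi e^{- 10 \left|{\omega}\right|}}{10}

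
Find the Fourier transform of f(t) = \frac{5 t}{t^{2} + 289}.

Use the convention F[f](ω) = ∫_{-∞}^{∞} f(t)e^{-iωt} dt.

F(ω) = - 5 i \pi e^{- 17 \left|{\omega}\right|} \operatorname{sign}{\left(\omega \right)}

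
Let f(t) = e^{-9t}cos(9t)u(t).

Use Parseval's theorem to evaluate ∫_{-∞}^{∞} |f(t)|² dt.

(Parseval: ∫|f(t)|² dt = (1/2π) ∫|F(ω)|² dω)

∫|f(t)|² dt = \frac{1}{24}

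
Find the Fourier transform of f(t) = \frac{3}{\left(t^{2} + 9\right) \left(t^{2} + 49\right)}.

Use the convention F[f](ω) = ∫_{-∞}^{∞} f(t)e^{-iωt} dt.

F(ω) = \frac{\pi \left(7 e^{4 \left|{\omega}\right|} - 3\right) e^{- 7 \left|{\omega}\right|}}{280}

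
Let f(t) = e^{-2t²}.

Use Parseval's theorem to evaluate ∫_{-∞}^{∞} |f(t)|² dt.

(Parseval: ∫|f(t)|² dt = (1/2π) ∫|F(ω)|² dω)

∫|f(t)|² dt = \frac{\sqrt{\pi}}{2}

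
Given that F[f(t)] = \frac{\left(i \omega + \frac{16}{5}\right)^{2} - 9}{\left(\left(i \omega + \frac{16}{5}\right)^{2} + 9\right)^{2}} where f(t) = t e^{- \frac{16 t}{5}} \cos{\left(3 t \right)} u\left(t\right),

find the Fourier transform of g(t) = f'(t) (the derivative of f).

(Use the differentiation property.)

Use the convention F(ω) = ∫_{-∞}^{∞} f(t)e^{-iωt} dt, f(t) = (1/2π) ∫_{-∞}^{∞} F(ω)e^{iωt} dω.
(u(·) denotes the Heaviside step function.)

F[g](ω) = \frac{25 i \omega \left(\left(5 i \omega + 16\right)^{2} - 225\right)}{\left(\left(5 i \omega + 16\right)^{2} + 225\right)^{2}}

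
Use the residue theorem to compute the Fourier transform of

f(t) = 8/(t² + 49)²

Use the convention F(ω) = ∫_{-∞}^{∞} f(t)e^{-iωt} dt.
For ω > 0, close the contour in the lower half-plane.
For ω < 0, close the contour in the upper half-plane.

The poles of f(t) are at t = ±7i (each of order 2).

Let g(z) = f(z)e^{-iωz}; for large |z| the factor e^{-iωz} decays in the lower half-plane when ω > 0 and in the upper half-plane when ω < 0.

Case ω > 0 (lower half-plane, clockwise contour ⇒ F(ω) = -2πi·ΣRes):
  Res_{z = - 7 i} g(z) = \frac{2 i \left(7 \omega + 1\right) e^{- 7 \omega}}{343} (pole of order 2)
  F(ω) = -2πi·ΣRes = \frac{4 \pi \left(7 \omega + 1\right) e^{- 7 \omega}}{343}

Case ω < 0 (upper half-plane, counterclockwise contour ⇒ F(ω) = +2πi·ΣRes):
  Res_{z = 7 i} g(z) = \frac{2 i \left(7 \omega - 1\right) e^{7 \omega}}{343} (pole of order 2)
  F(ω) = 2πi·ΣRes = \frac{4 \pi \left(1 - 7 \omega\right) e^{7 \omega}}{343}

Both cases combine into a single formula in |ω|:

F(ω) = \frac{4 \pi \left(7 \left|{\omega}\right| + 1\right) e^{- 7 \left|{\omega}\right|}}{343}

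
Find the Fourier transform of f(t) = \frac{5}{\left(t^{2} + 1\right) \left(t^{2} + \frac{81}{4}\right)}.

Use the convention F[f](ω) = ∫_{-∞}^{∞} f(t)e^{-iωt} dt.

F(ω) = \frac{20 \pi e^{- \left|{\omega}\right|}}{77} - \frac{40 \pi e^{- \frac{9 \left|{\omega}\right|}{2}}}{693}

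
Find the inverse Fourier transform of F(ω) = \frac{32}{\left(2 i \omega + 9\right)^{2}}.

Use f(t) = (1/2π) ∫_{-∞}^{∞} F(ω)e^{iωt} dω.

f(t) = 8 t e^{- \frac{9 t}{2}} u\left(t\right)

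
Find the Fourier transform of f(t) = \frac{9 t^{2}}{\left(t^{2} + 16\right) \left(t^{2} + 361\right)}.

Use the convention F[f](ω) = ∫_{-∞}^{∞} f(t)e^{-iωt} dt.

F(ω) = \frac{3 \pi \left(19 - 4 e^{15 \left|{\omega}\right|}\right) e^{- 19 \left|{\omega}\right|}}{115}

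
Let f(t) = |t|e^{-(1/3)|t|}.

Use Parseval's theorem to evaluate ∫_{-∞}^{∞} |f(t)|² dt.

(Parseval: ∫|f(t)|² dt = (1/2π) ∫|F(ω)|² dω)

∫|f(t)|² dt = \frac{27}{2}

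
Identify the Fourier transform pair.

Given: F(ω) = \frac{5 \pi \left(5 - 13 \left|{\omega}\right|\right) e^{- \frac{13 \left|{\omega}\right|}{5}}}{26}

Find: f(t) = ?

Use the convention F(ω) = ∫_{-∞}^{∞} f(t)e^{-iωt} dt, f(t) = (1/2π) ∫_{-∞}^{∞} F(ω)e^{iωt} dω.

f(t) = \frac{5 t^{2}}{\left(t^{2} + \frac{169}{25}\right)^{2}}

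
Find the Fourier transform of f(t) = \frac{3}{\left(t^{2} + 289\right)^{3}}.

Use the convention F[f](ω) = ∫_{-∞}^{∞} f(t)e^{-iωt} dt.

F(ω) = \frac{3 \pi \left(289 \omega^{2} + 51 \left|{\omega}\right| + 3\right) e^{- 17 \left|{\omega}\right|}}{11358856}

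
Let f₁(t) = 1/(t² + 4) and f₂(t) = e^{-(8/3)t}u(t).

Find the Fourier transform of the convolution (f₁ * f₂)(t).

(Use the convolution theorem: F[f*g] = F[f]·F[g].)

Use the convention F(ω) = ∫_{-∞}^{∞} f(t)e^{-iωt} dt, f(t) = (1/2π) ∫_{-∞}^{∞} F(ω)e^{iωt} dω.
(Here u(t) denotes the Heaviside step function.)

F[f₁*f₂](ω) = \frac{3 \pi e^{- 2 \left|{\omega}\right|}}{2 \left(3 i \omega + 8\right)}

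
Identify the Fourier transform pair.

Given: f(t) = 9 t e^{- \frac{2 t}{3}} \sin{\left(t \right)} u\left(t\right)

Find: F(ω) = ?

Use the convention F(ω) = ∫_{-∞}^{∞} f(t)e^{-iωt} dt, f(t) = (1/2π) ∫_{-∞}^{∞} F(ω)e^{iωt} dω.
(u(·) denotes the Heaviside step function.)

F(ω) = \frac{486 \left(3 i \omega + 2\right)}{\left(\left(3 i \omega + 2\right)^{2} + 9\right)^{2}}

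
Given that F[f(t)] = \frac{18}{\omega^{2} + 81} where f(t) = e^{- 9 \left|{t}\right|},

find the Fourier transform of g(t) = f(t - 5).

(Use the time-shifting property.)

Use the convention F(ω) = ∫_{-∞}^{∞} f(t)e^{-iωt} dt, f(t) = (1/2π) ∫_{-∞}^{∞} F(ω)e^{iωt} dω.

F[g](ω) = \frac{18 e^{- 5 i \omega}}{\omega^{2} + 81}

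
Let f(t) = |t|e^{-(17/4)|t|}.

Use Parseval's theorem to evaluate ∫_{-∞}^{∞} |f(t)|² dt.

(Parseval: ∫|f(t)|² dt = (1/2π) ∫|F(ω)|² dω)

∫|f(t)|² dt = \frac{32}{4913}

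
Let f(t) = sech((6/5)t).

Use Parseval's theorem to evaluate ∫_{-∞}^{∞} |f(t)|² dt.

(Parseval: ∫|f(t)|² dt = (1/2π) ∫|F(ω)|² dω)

∫|f(t)|² dt = \frac{5}{3}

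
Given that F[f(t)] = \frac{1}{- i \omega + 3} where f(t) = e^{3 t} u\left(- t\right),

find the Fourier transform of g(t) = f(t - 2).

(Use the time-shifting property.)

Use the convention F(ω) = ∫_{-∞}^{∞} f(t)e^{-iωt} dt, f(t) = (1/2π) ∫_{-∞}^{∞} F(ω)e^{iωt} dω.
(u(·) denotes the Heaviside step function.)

F[g](ω) = \frac{i e^{- 2 i \omega}}{\omega + 3 i}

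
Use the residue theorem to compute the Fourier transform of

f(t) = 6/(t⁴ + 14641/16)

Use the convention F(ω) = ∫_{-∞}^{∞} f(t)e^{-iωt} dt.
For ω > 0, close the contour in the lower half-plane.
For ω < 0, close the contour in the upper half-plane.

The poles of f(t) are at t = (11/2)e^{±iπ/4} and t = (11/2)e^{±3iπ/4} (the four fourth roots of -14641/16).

Let g(z) = f(z)e^{-iωz}; for large |z| the factor e^{-iωz} decays in the lower half-plane when ω > 0 and in the upper half-plane when ω < 0.

Case ω > 0 (lower half-plane, clockwise contour ⇒ F(ω) = -2πi·ΣRes):
  Res_{z = - \frac{11 \sqrt{2}}{4} - \frac{11 \sqrt{2} i}{4}} g(z) = \frac{6 \sqrt{2} \left(1 + i\right) e^{\frac{11 \sqrt{2} \omega \left(-1 + i\right)}{4}}}{1331}
  Res_{z = \frac{11 \sqrt{2}}{4} - \frac{11 \sqrt{2} i}{4}} g(z) = \frac{6 \sqrt{2} \left(-1 + i\right) e^{- \frac{11 \sqrt{2} \omega \left(1 + i\right)}{4}}}{1331}
  F(ω) = -2πi·ΣRes = \frac{12 \sqrt{2} \pi \left(\left(1 - i\right) e^{\frac{11 \sqrt{2} i \omega}{2}} + 1 + i\right) e^{- \frac{11 \sqrt{2} \omega \left(1 + i\right)}{4}}}{1331} = \frac{48 \pi e^{- \frac{11 \sqrt{2} \omega}{4}} \sin{\left(\frac{11 \sqrt{2} \omega}{4} + \frac{\pi}{4} \right)}}{1331}

Case ω < 0 (upper half-plane, counterclockwise contour ⇒ F(ω) = +2πi·ΣRes):
  Res_{z = \frac{11 \sqrt{2}}{4} + \frac{11 \sqrt{2} i}{4}} g(z) = - \frac{6 \sqrt{2} \left(1 + i\right) e^{\frac{11 \sqrt{2} \omega \left(1 - i\right)}{4}}}{1331}
  Res_{z = - \frac{11 \sqrt{2}}{4} + \frac{11 \sqrt{2} i}{4}} g(z) = \frac{6 \sqrt{2} \left(1 - i\right) e^{\frac{11 \sqrt{2} \omega \left(1 + i\right)}{4}}}{1331}
  F(ω) = 2πi·ΣRes = - \frac{12 \sqrt{2} i \pi \left(\left(1 + i\right) e^{\frac{11 \sqrt{2} \omega \left(1 - i\right)}{4}} - \left(1 - i\right) e^{\frac{11 \sqrt{2} \omega \left(1 + i\right)}{4}}\right)}{1331} = \frac{48 \pi e^{\frac{11 \sqrt{2} \omega}{4}} \cos{\left(\frac{11 \sqrt{2} \omega}{4} + \frac{\pi}{4} \right)}}{1331}

Both cases combine into a single formula in |ω|:

F(ω) = \frac{48 \pi e^{- \frac{11 \sqrt{2} \left|{\omega}\right|}{4}} \sin{\left(\frac{11 \sqrt{2} \left|{\omega}\right|}{4} + \frac{\pi}{4} \right)}}{1331}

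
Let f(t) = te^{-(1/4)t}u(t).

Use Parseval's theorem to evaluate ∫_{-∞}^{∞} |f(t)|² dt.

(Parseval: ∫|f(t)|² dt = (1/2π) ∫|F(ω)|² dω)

∫|f(t)|² dt = 16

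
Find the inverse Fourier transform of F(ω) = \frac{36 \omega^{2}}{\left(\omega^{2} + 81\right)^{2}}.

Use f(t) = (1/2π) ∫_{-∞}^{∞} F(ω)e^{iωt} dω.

f(t) = \left(1 - 9 \left|{t}\right|\right) e^{- 9 \left|{t}\right|}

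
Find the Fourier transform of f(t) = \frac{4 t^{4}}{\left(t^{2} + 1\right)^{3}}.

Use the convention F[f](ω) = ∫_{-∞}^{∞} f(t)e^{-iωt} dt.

F(ω) = \frac{\pi \left(\omega^{2} - 5 \left|{\omega}\right| + 3\right) e^{- \left|{\omega}\right|}}{2}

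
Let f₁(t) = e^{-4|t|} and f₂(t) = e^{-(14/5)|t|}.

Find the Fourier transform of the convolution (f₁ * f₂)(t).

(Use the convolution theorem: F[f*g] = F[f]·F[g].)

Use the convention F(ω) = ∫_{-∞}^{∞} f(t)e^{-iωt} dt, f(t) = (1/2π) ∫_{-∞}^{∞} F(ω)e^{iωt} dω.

F[f₁*f₂](ω) = \frac{1120}{\left(\omega^{2} + 16\right) \left(25 \omega^{2} + 196\right)}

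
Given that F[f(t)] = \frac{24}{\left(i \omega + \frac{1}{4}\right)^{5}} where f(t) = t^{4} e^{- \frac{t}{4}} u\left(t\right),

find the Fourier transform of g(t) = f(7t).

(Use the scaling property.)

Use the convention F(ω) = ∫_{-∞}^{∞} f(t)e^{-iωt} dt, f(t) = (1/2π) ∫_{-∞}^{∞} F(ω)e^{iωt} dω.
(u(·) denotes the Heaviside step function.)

F[g](ω) = \frac{59006976}{\left(4 i \omega + 7\right)^{5}}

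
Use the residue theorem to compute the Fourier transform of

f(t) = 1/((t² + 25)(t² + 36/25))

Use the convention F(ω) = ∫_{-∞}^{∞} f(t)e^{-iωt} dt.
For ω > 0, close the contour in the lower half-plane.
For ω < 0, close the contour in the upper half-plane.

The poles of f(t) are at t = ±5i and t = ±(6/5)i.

Let g(z) = f(z)e^{-iωz}; for large |z| the factor e^{-iωz} decays in the lower half-plane when ω > 0 and in the upper half-plane when ω < 0.

Case ω > 0 (lower half-plane, clockwise contour ⇒ F(ω) = -2πi·ΣRes):
  Res_{z = - 5 i} g(z) = - \frac{5 i e^{- 5 \omega}}{1178}
  Res_{z = - \frac{6 i}{5}} g(z) = \frac{125 i e^{- \frac{6 \omega}{5}}}{7068}
  F(ω) = -2πi·ΣRes = - \frac{5 \pi e^{- 5 \omega}}{589} + \frac{125 \pi e^{- \frac{6 \omega}{5}}}{3534}

Case ω < 0 (upper half-plane, counterclockwise contour ⇒ F(ω) = +2πi·ΣRes):
  Res_{z = 5 i} g(z) = \frac{5 i e^{5 \omega}}{1178}
  Res_{z = \frac{6 i}{5}} g(z) = - \frac{125 i e^{\frac{6 \omega}{5}}}{7068}
  F(ω) = 2πi·ΣRes = \frac{5 \pi \left(25 e^{\frac{6 \omega}{5}} - 6 e^{5 \omega}\right)}{3534}

Both cases combine into a single formula in |ω|:

F(ω) = - \frac{5 \pi e^{- 5 \left|{\omega}\right|}}{589} + \frac{125 \pi e^{- \frac{6 \left|{\omega}\right|}{5}}}{3534}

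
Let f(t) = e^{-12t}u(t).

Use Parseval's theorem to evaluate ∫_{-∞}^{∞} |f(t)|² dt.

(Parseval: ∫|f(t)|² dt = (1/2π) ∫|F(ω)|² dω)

∫|f(t)|² dt = \frac{1}{24}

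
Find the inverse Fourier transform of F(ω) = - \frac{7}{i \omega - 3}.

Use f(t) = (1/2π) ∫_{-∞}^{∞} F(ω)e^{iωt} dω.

f(t) = 7 e^{3 t} u\left(- t\right)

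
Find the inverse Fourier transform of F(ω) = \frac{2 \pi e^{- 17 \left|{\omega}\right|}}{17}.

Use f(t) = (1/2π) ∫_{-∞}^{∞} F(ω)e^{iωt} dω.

f(t) = \frac{2}{t^{2} + 289}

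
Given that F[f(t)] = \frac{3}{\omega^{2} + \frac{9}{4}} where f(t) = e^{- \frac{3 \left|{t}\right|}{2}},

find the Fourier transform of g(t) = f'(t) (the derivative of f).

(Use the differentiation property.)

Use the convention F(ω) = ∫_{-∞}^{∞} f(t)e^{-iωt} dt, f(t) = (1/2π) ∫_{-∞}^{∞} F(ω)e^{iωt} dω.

F[g](ω) = \frac{12 i \omega}{4 \omega^{2} + 9}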